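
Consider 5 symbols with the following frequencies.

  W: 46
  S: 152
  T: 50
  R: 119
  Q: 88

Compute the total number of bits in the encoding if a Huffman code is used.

Build the Huffman tree bottom-up:
combine W(46), T(50) → 96
combine Q(88), 96 → 184
combine R(119), S(152) → 271
combine 184, 271 → 455
The encoded length is the sum of every internal node's weight: 96 + 184 + 271 + 455 = 1006 bits.

1006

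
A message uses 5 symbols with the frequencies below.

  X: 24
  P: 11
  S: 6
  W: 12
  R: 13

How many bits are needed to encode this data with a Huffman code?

Merge the two smallest weights repeatedly:
merge S(6) and P(11): 17
merge W(12) and R(13): 25
merge 17 and X(24): 41
merge 25 and 41: 66
Each symbol's bit-cost is frequency × depth; summing gives 149 bits (equivalently 17 + 25 + 41 + 66).

149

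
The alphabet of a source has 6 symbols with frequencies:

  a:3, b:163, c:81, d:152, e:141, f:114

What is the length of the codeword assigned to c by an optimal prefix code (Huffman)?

4

Huffman merges, smallest pair first:
merge a(3) and c(81): 84
merge 84 and f(114): 198
merge e(141) and d(152): 293
merge b(163) and 198: 361
merge 293 and 361: 654
c sits 4 levels below the root, so its codeword is 4 bits.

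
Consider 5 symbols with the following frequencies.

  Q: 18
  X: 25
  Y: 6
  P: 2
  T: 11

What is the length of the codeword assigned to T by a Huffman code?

3

Repeatedly merge the two smallest:
P(2) + Y(6) → 8
8 + T(11) → 19
Q(18) + 19 → 37
X(25) + 37 → 62
T's leaf is at depth 3, giving a 3-bit codeword.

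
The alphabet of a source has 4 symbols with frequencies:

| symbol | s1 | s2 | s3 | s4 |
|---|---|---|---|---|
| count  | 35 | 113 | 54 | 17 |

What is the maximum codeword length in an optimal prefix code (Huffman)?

Merge the two lowest-weight nodes at each step:
merge s4(17) and s1(35): 52
merge 52 and s3(54): 106
merge 106 and s2(113): 219
The rarest symbols sit at the bottom; the longest codeword is 3 bits.

3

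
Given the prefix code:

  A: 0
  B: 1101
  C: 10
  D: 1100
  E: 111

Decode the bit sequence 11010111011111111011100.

Read left to right; each codeword is recognised as soon as it completes (prefix code):
  1101→B | 0→A | 111→E | 0→A | 111→E | 111→E | 1101→B | 1100→D
Decoded message: BAEAEEBD

BAEAEEBD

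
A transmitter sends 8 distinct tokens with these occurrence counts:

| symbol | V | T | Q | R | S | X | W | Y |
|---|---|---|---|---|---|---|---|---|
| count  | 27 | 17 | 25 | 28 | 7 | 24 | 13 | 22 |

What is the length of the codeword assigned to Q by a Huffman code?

Huffman merges, smallest pair first:
S(7) + W(13) → 20
T(17) + 20 → 37
Y(22) + X(24) → 46
Q(25) + V(27) → 52
R(28) + 37 → 65
46 + 52 → 98
65 + 98 → 163
The subtree containing Q is merged 3 times, so code length = 3.

3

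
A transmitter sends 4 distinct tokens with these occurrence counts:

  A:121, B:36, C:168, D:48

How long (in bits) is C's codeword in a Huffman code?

Repeatedly merge the two smallest:
B(36) + D(48) → 84
84 + A(121) → 205
C(168) + 205 → 373
C is a child of the root — depth 1, so its codeword is a single bit.

1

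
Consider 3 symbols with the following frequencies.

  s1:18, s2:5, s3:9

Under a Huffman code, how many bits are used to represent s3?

Repeatedly merge the two smallest:
combine s2(5), s3(9) → 14
combine 14, s1(18) → 32
The subtree containing s3 is merged 2 times, so code length = 2.

2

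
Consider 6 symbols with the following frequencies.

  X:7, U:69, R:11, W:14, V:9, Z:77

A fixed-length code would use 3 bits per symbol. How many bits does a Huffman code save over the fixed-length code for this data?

Fixed-length: 3 bits × 187 symbols = 561 bits.
Huffman merges:
X(7) + V(9) → 16
R(11) + W(14) → 25
16 + 25 → 41
41 + U(69) → 110
Z(77) + 110 → 187
Huffman total = 16 + 25 + 41 + 110 + 187 = 379 bits.
Saving = 561 − 379 = 182 bits.

182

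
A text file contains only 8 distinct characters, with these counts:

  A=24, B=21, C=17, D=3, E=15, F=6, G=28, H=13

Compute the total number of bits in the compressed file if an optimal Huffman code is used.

360

Greedily combine the two least-frequent nodes:
D(3) + F(6) → 9
9 + H(13) → 22
E(15) + C(17) → 32
B(21) + 22 → 43
A(24) + G(28) → 52
32 + 43 → 75
52 + 75 → 127
The encoded length is the sum of every internal node's weight: 9 + 22 + 32 + 43 + 52 + 75 + 127 = 360 bits.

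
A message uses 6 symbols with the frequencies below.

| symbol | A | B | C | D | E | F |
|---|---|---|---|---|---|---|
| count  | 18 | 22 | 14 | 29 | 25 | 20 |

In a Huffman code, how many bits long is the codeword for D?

2

Repeatedly merge the two smallest:
combine C(14), A(18) → 32
combine F(20), B(22) → 42
combine E(25), D(29) → 54
combine 32, 42 → 74
combine 54, 74 → 128
D's leaf is at depth 2, giving a 2-bit codeword.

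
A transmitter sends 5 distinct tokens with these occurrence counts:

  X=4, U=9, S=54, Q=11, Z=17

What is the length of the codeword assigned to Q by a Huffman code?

Build the tree from the bottom:
merge X(4) and U(9): 13
merge Q(11) and 13: 24
merge Z(17) and 24: 41
merge 41 and S(54): 95
Q sits 3 levels below the root, so its codeword is 3 bits.

3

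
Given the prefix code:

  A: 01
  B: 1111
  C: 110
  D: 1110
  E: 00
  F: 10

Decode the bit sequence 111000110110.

Read left to right; each codeword is recognised as soon as it completes (prefix code):
  1110→D | 00→E | 110→C | 110→C
Decoded message: DECC

DECC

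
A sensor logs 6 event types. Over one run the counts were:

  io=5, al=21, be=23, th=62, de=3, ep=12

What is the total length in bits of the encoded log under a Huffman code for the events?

259

Build the Huffman tree bottom-up:
de(3) + io(5) → 8
8 + ep(12) → 20
20 + al(21) → 41
be(23) + 41 → 64
th(62) + 64 → 126
The encoded length is the sum of every internal node's weight: 8 + 20 + 41 + 64 + 126 = 259 bits.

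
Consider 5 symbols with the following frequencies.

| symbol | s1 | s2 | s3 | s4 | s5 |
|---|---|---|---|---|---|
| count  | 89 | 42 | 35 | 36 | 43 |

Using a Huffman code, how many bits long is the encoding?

Greedily combine the two least-frequent nodes:
combine s3(35), s4(36) → 71
combine s2(42), s5(43) → 85
combine 71, 85 → 156
combine s1(89), 156 → 245
Total encoded bits = sum of merged weights = 71 + 85 + 156 + 245 = 557.

557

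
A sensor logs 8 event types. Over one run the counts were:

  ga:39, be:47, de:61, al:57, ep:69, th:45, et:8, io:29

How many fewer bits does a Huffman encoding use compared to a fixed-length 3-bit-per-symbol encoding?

32

Fixed-length: 3 bits × 355 symbols = 1065 bits.
Huffman merges:
merge et(8) and io(29): 37
merge 37 and ga(39): 76
merge th(45) and be(47): 92
merge al(57) and de(61): 118
merge ep(69) and 76: 145
merge 92 and 118: 210
merge 145 and 210: 355
Huffman total = 37 + 76 + 92 + 118 + 145 + 210 + 355 = 1033 bits.
Saving = 1065 − 1033 = 32 bits.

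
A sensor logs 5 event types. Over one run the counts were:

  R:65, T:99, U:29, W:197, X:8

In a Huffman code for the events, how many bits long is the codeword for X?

4

Huffman merges, smallest pair first:
combine X(8), U(29) → 37
combine 37, R(65) → 102
combine T(99), 102 → 201
combine W(197), 201 → 398
X sits 4 levels below the root, so its codeword is 4 bits.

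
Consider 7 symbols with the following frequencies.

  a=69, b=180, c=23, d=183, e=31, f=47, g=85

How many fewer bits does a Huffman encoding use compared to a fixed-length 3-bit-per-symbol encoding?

309

Fixed-length: 3 bits × 618 symbols = 1854 bits.
Huffman merges:
c(23) + e(31) → 54
f(47) + 54 → 101
a(69) + g(85) → 154
101 + 154 → 255
b(180) + d(183) → 363
255 + 363 → 618
Huffman total = 54 + 101 + 154 + 255 + 363 + 618 = 1545 bits.
Saving = 1854 − 1545 = 309 bits.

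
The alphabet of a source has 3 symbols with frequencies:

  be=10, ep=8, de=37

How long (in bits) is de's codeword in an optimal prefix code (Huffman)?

Repeatedly merge the two smallest:
combine ep(8), be(10) → 18
combine 18, de(37) → 55
de is merged only at the final step, so code length = 1.

1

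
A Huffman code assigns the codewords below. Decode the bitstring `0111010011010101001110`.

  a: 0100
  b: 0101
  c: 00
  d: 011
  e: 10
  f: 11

deedbafe

Read left to right; each codeword is recognised as soon as it completes (prefix code):
  011→d | 10→e | 10→e | 011→d | 0101→b | 0100→a | 11→f | 10→e
Decoded message: deedbafe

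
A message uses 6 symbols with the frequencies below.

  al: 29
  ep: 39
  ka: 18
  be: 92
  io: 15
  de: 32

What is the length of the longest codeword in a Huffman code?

4

Merge the two lowest-weight nodes at each step:
combine io(15), ka(18) → 33
combine al(29), de(32) → 61
combine 33, ep(39) → 72
combine 61, 72 → 133
combine be(92), 133 → 225
The first pair merged (io, ka) ends up deepest, at depth 4.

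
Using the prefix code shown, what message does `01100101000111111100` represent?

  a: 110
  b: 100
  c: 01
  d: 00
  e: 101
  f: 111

cbedcffd

Read left to right; each codeword is recognised as soon as it completes (prefix code):
  01→c | 100→b | 101→e | 00→d | 01→c | 111→f | 111→f | 00→d
Decoded message: cbedcffd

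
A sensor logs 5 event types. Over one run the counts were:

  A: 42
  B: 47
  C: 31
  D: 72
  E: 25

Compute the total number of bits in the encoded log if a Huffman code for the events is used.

Build the Huffman tree bottom-up:
E(25) + C(31) → 56
A(42) + B(47) → 89
56 + D(72) → 128
89 + 128 → 217
Each symbol's bit-cost is frequency × depth; summing gives 490 bits (equivalently 56 + 89 + 128 + 217).

490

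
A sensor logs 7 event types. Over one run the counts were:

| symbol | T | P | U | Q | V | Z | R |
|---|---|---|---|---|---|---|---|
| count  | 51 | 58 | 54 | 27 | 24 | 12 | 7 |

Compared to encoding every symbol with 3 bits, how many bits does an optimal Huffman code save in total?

Fixed-length: 3 bits × 233 symbols = 699 bits.
Huffman merges:
R(7) + Z(12) → 19
19 + V(24) → 43
Q(27) + 43 → 70
T(51) + U(54) → 105
P(58) + 70 → 128
105 + 128 → 233
Huffman total = 19 + 43 + 70 + 105 + 128 + 233 = 598 bits.
Saving = 699 − 598 = 101 bits.

101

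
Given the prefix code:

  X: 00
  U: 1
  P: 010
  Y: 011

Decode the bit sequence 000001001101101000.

Read left to right; each codeword is recognised as soon as it completes (prefix code):
  00→X | 00→X | 010→P | 011→Y | 011→Y | 010→P | 00→X
Decoded message: XXPYYPX

XXPYYPX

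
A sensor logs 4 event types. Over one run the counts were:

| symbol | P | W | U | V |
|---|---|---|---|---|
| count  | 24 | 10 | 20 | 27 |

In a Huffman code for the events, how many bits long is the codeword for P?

2

Huffman merges, smallest pair first:
combine W(10), U(20) → 30
combine P(24), V(27) → 51
combine 30, 51 → 81
P sits 2 levels below the root, so its codeword is 2 bits.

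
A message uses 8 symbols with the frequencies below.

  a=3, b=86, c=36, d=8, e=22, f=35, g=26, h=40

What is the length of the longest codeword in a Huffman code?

5

Merge the two lowest-weight nodes at each step:
combine a(3), d(8) → 11
combine 11, e(22) → 33
combine g(26), 33 → 59
combine f(35), c(36) → 71
combine h(40), 59 → 99
combine 71, b(86) → 157
combine 99, 157 → 256
Maximum depth reached is 5.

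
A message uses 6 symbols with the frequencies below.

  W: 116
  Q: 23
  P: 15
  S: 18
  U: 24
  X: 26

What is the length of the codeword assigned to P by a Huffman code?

4

Repeatedly merge the two smallest:
combine P(15), S(18) → 33
combine Q(23), U(24) → 47
combine X(26), 33 → 59
combine 47, 59 → 106
combine 106, W(116) → 222
The subtree containing P is merged 4 times, so code length = 4.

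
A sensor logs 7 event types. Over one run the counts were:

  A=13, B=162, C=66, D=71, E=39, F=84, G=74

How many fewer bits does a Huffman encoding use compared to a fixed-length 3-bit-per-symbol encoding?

Fixed-length: 3 bits × 509 symbols = 1527 bits.
Huffman merges:
merge A(13) and E(39): 52
merge 52 and C(66): 118
merge D(71) and G(74): 145
merge F(84) and 118: 202
merge 145 and B(162): 307
merge 202 and 307: 509
Huffman total = 52 + 118 + 145 + 202 + 307 + 509 = 1333 bits.
Saving = 1527 − 1333 = 194 bits.

194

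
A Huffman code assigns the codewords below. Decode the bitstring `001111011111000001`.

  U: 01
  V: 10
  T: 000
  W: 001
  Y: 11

WYVYYVTU

Read left to right; each codeword is recognised as soon as it completes (prefix code):
  001→W | 11→Y | 10→V | 11→Y | 11→Y | 10→V | 000→T | 01→U
Decoded message: WYVYYVTU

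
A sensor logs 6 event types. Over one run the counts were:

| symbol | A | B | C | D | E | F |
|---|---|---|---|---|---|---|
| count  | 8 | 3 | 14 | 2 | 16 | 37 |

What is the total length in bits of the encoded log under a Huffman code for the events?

168

Greedily combine the two least-frequent nodes:
merge D(2) and B(3): 5
merge 5 and A(8): 13
merge 13 and C(14): 27
merge E(16) and 27: 43
merge F(37) and 43: 80
Each symbol's bit-cost is frequency × depth; summing gives 168 bits (equivalently 5 + 13 + 27 + 43 + 80).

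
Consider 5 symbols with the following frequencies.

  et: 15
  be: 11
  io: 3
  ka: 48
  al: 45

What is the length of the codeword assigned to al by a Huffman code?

2

Build the tree from the bottom:
merge io(3) and be(11): 14
merge 14 and et(15): 29
merge 29 and al(45): 74
merge ka(48) and 74: 122
al sits 2 levels below the root, so its codeword is 2 bits.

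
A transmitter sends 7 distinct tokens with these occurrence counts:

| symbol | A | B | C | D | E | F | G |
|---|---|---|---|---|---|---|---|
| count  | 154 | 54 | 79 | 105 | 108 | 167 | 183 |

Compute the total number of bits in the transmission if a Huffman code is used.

Merge the two smallest weights repeatedly:
merge B(54) and C(79): 133
merge D(105) and E(108): 213
merge 133 and A(154): 287
merge F(167) and G(183): 350
merge 213 and 287: 500
merge 350 and 500: 850
Total encoded bits = sum of merged weights = 133 + 213 + 287 + 350 + 500 + 850 = 2333.

2333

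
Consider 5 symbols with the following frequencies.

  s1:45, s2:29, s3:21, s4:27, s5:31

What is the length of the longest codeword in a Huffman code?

Merge the two lowest-weight nodes at each step:
s3(21) + s4(27) → 48
s2(29) + s5(31) → 60
s1(45) + 48 → 93
60 + 93 → 153
The rarest symbols sit at the bottom; the longest codeword is 3 bits.

3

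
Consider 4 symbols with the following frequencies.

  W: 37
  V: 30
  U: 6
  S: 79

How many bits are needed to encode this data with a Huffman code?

261

Build the Huffman tree bottom-up:
combine U(6), V(30) → 36
combine 36, W(37) → 73
combine 73, S(79) → 152
Each symbol's bit-cost is frequency × depth; summing gives 261 bits (equivalently 36 + 73 + 152).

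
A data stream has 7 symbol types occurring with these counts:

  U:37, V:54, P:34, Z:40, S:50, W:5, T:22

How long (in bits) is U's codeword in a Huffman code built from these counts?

3

Huffman merges, smallest pair first:
combine W(5), T(22) → 27
combine 27, P(34) → 61
combine U(37), Z(40) → 77
combine S(50), V(54) → 104
combine 61, 77 → 138
combine 104, 138 → 242
U's leaf is at depth 3, giving a 3-bit codeword.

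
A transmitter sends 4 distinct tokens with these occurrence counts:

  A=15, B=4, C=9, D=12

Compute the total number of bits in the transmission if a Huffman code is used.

Merge the two smallest weights repeatedly:
B(4) + C(9) → 13
D(12) + 13 → 25
A(15) + 25 → 40
Each symbol's bit-cost is frequency × depth; summing gives 78 bits (equivalently 13 + 25 + 40).

78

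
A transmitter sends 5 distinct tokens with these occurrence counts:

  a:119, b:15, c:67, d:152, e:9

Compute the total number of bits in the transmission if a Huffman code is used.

687

Build the Huffman tree bottom-up:
combine e(9), b(15) → 24
combine 24, c(67) → 91
combine 91, a(119) → 210
combine d(152), 210 → 362
Total encoded bits = sum of merged weights = 24 + 91 + 210 + 362 = 687.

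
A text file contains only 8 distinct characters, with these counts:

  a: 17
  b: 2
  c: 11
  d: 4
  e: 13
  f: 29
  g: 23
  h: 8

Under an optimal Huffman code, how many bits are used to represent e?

Repeatedly merge the two smallest:
b(2) + d(4) → 6
6 + h(8) → 14
c(11) + e(13) → 24
14 + a(17) → 31
g(23) + 24 → 47
f(29) + 31 → 60
47 + 60 → 107
The subtree containing e is merged 3 times, so code length = 3.

3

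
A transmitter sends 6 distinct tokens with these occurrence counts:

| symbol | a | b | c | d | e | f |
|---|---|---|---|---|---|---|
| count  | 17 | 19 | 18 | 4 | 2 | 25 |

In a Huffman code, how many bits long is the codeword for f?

Repeatedly merge the two smallest:
merge e(2) and d(4): 6
merge 6 and a(17): 23
merge c(18) and b(19): 37
merge 23 and f(25): 48
merge 37 and 48: 85
f's leaf is at depth 2, giving a 2-bit codeword.

2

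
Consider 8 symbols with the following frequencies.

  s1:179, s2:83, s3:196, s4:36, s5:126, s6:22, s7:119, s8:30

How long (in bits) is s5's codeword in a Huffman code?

Repeatedly merge the two smallest:
combine s6(22), s8(30) → 52
combine s4(36), 52 → 88
combine s2(83), 88 → 171
combine s7(119), s5(126) → 245
combine 171, s1(179) → 350
combine s3(196), 245 → 441
combine 350, 441 → 791
s5 sits 3 levels below the root, so its codeword is 3 bits.

3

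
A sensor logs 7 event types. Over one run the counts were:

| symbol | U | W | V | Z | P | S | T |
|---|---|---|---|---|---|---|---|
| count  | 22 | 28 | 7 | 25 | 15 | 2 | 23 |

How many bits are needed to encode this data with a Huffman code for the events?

Merge the two smallest weights repeatedly:
combine S(2), V(7) → 9
combine 9, P(15) → 24
combine U(22), T(23) → 45
combine 24, Z(25) → 49
combine W(28), 45 → 73
combine 49, 73 → 122
The encoded length is the sum of every internal node's weight: 9 + 24 + 45 + 49 + 73 + 122 = 322 bits.

322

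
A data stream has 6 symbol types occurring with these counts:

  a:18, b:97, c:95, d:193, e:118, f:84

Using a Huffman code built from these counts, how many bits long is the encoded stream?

Greedily combine the two least-frequent nodes:
a(18) + f(84) → 102
c(95) + b(97) → 192
102 + e(118) → 220
192 + d(193) → 385
220 + 385 → 605
Each symbol's bit-cost is frequency × depth; summing gives 1504 bits (equivalently 102 + 192 + 220 + 385 + 605).

1504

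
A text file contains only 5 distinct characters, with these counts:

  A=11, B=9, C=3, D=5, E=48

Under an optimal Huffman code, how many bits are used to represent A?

2

Repeatedly merge the two smallest:
C(3) + D(5) → 8
8 + B(9) → 17
A(11) + 17 → 28
28 + E(48) → 76
The subtree containing A is merged 2 times, so code length = 2.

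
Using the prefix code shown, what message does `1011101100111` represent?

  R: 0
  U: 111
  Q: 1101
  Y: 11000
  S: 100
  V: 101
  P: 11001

VQSU

Read left to right; each codeword is recognised as soon as it completes (prefix code):
  101→V | 1101→Q | 100→S | 111→U
Decoded message: VQSU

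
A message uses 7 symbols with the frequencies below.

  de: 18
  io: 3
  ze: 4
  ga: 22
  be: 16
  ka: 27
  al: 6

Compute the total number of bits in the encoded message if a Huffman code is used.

Build the Huffman tree bottom-up:
io(3) + ze(4) → 7
al(6) + 7 → 13
13 + be(16) → 29
de(18) + ga(22) → 40
ka(27) + 29 → 56
40 + 56 → 96
Each symbol's bit-cost is frequency × depth; summing gives 241 bits (equivalently 7 + 13 + 29 + 40 + 56 + 96).

241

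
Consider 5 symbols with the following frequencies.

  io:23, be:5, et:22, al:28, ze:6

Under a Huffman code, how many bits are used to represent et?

Repeatedly merge the two smallest:
merge be(5) and ze(6): 11
merge 11 and et(22): 33
merge io(23) and al(28): 51
merge 33 and 51: 84
et sits 2 levels below the root, so its codeword is 2 bits.

2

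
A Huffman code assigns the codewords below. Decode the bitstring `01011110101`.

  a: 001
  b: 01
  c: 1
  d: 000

bbcccbb

Read left to right; each codeword is recognised as soon as it completes (prefix code):
  01→b | 01→b | 1→c | 1→c | 1→c | 01→b | 01→b
Decoded message: bbcccbb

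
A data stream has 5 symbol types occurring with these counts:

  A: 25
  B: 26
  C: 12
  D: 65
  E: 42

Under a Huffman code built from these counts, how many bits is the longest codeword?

Merge the two lowest-weight nodes at each step:
merge C(12) and A(25): 37
merge B(26) and 37: 63
merge E(42) and 63: 105
merge D(65) and 105: 170
The first pair merged (C, A) ends up deepest, at depth 4.

4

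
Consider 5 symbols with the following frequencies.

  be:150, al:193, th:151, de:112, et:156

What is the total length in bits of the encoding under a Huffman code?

1786

Greedily combine the two least-frequent nodes:
combine de(112), be(150) → 262
combine th(151), et(156) → 307
combine al(193), 262 → 455
combine 307, 455 → 762
Each symbol's bit-cost is frequency × depth; summing gives 1786 bits (equivalently 262 + 307 + 455 + 762).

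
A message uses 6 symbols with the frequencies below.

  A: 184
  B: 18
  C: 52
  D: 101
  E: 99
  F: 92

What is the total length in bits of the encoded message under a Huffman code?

Build the Huffman tree bottom-up:
B(18) + C(52) → 70
70 + F(92) → 162
E(99) + D(101) → 200
162 + A(184) → 346
200 + 346 → 546
The encoded length is the sum of every internal node's weight: 70 + 162 + 200 + 346 + 546 = 1324 bits.

1324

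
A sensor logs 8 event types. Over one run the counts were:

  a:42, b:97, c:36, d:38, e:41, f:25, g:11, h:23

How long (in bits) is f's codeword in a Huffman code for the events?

3

Huffman merges, smallest pair first:
g(11) + h(23) → 34
f(25) + 34 → 59
c(36) + d(38) → 74
e(41) + a(42) → 83
59 + 74 → 133
83 + b(97) → 180
133 + 180 → 313
f's leaf is at depth 3, giving a 3-bit codeword.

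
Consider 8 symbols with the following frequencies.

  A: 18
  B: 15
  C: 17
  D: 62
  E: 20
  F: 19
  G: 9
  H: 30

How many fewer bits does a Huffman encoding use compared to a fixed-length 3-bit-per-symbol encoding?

38

Fixed-length: 3 bits × 190 symbols = 570 bits.
Huffman merges:
G(9) + B(15) → 24
C(17) + A(18) → 35
F(19) + E(20) → 39
24 + H(30) → 54
35 + 39 → 74
54 + D(62) → 116
74 + 116 → 190
Huffman total = 24 + 35 + 39 + 54 + 74 + 116 + 190 = 532 bits.
Saving = 570 − 532 = 38 bits.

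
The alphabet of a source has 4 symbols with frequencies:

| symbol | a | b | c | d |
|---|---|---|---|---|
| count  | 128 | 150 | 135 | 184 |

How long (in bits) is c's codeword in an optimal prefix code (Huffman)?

Huffman merges, smallest pair first:
a(128) + c(135) → 263
b(150) + d(184) → 334
263 + 334 → 597
c's leaf is at depth 2, giving a 2-bit codeword.

2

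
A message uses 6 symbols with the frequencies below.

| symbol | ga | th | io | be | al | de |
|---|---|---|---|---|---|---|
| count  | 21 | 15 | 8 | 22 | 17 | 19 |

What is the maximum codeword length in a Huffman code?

3

Merge the two lowest-weight nodes at each step:
combine io(8), th(15) → 23
combine al(17), de(19) → 36
combine ga(21), be(22) → 43
combine 23, 36 → 59
combine 43, 59 → 102
The first pair merged (io, th) ends up deepest, at depth 3.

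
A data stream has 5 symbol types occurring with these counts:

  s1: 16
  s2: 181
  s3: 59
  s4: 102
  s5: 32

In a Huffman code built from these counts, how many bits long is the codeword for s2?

1

Build the tree from the bottom:
combine s1(16), s5(32) → 48
combine 48, s3(59) → 107
combine s4(102), 107 → 209
combine s2(181), 209 → 390
s2 is a child of the root — depth 1, so its codeword is a single bit.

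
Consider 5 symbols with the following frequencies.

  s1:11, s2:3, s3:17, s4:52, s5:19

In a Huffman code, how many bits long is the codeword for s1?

Repeatedly merge the two smallest:
s2(3) + s1(11) → 14
14 + s3(17) → 31
s5(19) + 31 → 50
50 + s4(52) → 102
s1 sits 4 levels below the root, so its codeword is 4 bits.

4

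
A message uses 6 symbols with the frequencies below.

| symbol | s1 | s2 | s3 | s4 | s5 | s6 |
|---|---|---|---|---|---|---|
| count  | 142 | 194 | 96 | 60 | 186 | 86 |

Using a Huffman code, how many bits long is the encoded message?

1912

Build the Huffman tree bottom-up:
merge s4(60) and s6(86): 146
merge s3(96) and s1(142): 238
merge 146 and s5(186): 332
merge s2(194) and 238: 432
merge 332 and 432: 764
The encoded length is the sum of every internal node's weight: 146 + 238 + 332 + 432 + 764 = 1912 bits.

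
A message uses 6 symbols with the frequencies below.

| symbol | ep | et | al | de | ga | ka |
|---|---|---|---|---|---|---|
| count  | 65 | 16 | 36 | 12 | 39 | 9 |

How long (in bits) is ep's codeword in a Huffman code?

Build the tree from the bottom:
ka(9) + de(12) → 21
et(16) + 21 → 37
al(36) + 37 → 73
ga(39) + ep(65) → 104
73 + 104 → 177
The subtree containing ep is merged 2 times, so code length = 2.

2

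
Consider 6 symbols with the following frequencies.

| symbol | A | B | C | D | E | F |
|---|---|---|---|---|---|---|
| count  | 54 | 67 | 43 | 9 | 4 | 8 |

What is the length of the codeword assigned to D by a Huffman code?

4

Repeatedly merge the two smallest:
E(4) + F(8) → 12
D(9) + 12 → 21
21 + C(43) → 64
A(54) + 64 → 118
B(67) + 118 → 185
D's leaf is at depth 4, giving a 4-bit codeword.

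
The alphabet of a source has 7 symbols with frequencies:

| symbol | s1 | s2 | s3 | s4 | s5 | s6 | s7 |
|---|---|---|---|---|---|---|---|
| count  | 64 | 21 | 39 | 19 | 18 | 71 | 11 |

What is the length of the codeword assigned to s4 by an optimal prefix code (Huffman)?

3

Build the tree from the bottom:
s7(11) + s5(18) → 29
s4(19) + s2(21) → 40
29 + s3(39) → 68
40 + s1(64) → 104
68 + s6(71) → 139
104 + 139 → 243
The subtree containing s4 is merged 3 times, so code length = 3.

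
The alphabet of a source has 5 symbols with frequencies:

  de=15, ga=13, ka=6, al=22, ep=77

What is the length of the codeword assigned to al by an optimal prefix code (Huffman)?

Build the tree from the bottom:
ka(6) + ga(13) → 19
de(15) + 19 → 34
al(22) + 34 → 56
56 + ep(77) → 133
al's leaf is at depth 2, giving a 2-bit codeword.

2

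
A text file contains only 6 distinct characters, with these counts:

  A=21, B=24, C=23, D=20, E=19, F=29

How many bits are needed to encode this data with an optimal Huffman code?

Greedily combine the two least-frequent nodes:
merge E(19) and D(20): 39
merge A(21) and C(23): 44
merge B(24) and F(29): 53
merge 39 and 44: 83
merge 53 and 83: 136
Total encoded bits = sum of merged weights = 39 + 44 + 53 + 83 + 136 = 355.

355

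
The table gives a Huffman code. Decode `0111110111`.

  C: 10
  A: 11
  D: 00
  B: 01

BAABA

Read left to right; each codeword is recognised as soon as it completes (prefix code):
  01→B | 11→A | 11→A | 01→B | 11→A
Decoded message: BAABA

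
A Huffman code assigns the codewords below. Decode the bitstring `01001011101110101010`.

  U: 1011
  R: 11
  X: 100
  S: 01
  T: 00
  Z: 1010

STUUZZ

Read left to right; each codeword is recognised as soon as it completes (prefix code):
  01→S | 00→T | 1011→U | 1011→U | 1010→Z | 1010→Z
Decoded message: STUUZZ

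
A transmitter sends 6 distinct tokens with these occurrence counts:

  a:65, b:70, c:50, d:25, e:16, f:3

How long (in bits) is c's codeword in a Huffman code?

Repeatedly merge the two smallest:
f(3) + e(16) → 19
19 + d(25) → 44
44 + c(50) → 94
a(65) + b(70) → 135
94 + 135 → 229
c's leaf is at depth 2, giving a 2-bit codeword.

2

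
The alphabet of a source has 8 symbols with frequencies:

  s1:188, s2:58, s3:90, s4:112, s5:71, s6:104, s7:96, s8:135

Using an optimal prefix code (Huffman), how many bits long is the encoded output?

2503

Greedily combine the two least-frequent nodes:
combine s2(58), s5(71) → 129
combine s3(90), s7(96) → 186
combine s6(104), s4(112) → 216
combine 129, s8(135) → 264
combine 186, s1(188) → 374
combine 216, 264 → 480
combine 374, 480 → 854
The encoded length is the sum of every internal node's weight: 129 + 186 + 216 + 264 + 374 + 480 + 854 = 2503 bits.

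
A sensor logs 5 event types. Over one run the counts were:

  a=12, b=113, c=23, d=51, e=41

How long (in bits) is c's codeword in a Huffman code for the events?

Huffman merges, smallest pair first:
a(12) + c(23) → 35
35 + e(41) → 76
d(51) + 76 → 127
b(113) + 127 → 240
The subtree containing c is merged 4 times, so code length = 4.

4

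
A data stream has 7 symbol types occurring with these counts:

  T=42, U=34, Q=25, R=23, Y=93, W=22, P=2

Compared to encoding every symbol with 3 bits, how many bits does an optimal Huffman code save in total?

115

Fixed-length: 3 bits × 241 symbols = 723 bits.
Huffman merges:
merge P(2) and W(22): 24
merge R(23) and 24: 47
merge Q(25) and U(34): 59
merge T(42) and 47: 89
merge 59 and 89: 148
merge Y(93) and 148: 241
Huffman total = 24 + 47 + 59 + 89 + 148 + 241 = 608 bits.
Saving = 723 − 608 = 115 bits.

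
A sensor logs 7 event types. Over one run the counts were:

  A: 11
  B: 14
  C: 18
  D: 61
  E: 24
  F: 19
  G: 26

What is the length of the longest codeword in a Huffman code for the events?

Merge the two lowest-weight nodes at each step:
merge A(11) and B(14): 25
merge C(18) and F(19): 37
merge E(24) and 25: 49
merge G(26) and 37: 63
merge 49 and D(61): 110
merge 63 and 110: 173
The first pair merged (A, B) ends up deepest, at depth 4.

4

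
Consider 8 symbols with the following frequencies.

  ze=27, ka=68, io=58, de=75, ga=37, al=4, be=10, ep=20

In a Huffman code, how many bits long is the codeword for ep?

4

Build the tree from the bottom:
merge al(4) and be(10): 14
merge 14 and ep(20): 34
merge ze(27) and 34: 61
merge ga(37) and io(58): 95
merge 61 and ka(68): 129
merge de(75) and 95: 170
merge 129 and 170: 299
ep's leaf is at depth 4, giving a 4-bit codeword.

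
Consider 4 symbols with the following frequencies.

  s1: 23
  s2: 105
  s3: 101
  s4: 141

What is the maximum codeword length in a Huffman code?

3

Merge the two lowest-weight nodes at each step:
merge s1(23) and s3(101): 124
merge s2(105) and 124: 229
merge s4(141) and 229: 370
The rarest symbols sit at the bottom; the longest codeword is 3 bits.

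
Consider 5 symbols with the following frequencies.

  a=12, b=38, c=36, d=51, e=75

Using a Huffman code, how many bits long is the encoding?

472

Greedily combine the two least-frequent nodes:
combine a(12), c(36) → 48
combine b(38), 48 → 86
combine d(51), e(75) → 126
combine 86, 126 → 212
The encoded length is the sum of every internal node's weight: 48 + 86 + 126 + 212 = 472 bits.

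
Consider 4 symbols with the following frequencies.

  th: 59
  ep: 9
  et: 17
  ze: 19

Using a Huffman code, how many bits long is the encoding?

175

Build the Huffman tree bottom-up:
merge ep(9) and et(17): 26
merge ze(19) and 26: 45
merge 45 and th(59): 104
Each symbol's bit-cost is frequency × depth; summing gives 175 bits (equivalently 26 + 45 + 104).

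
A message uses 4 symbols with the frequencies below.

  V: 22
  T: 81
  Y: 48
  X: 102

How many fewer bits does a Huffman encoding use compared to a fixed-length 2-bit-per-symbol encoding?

32

Fixed-length: 2 bits × 253 symbols = 506 bits.
Huffman merges:
merge V(22) and Y(48): 70
merge 70 and T(81): 151
merge X(102) and 151: 253
Huffman total = 70 + 151 + 253 = 474 bits.
Saving = 506 − 474 = 32 bits.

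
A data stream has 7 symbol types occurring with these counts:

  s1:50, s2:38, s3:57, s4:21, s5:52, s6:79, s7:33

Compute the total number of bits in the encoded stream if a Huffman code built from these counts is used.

Greedily combine the two least-frequent nodes:
s4(21) + s7(33) → 54
s2(38) + s1(50) → 88
s5(52) + 54 → 106
s3(57) + s6(79) → 136
88 + 106 → 194
136 + 194 → 330
The encoded length is the sum of every internal node's weight: 54 + 88 + 106 + 136 + 194 + 330 = 908 bits.

908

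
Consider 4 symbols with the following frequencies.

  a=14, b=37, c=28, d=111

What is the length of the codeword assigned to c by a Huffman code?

Build the tree from the bottom:
combine a(14), c(28) → 42
combine b(37), 42 → 79
combine 79, d(111) → 190
The subtree containing c is merged 3 times, so code length = 3.

3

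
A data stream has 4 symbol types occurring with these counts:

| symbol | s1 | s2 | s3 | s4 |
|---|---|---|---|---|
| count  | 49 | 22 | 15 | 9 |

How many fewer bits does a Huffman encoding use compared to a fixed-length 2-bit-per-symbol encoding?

Fixed-length: 2 bits × 95 symbols = 190 bits.
Huffman merges:
combine s4(9), s3(15) → 24
combine s2(22), 24 → 46
combine 46, s1(49) → 95
Huffman total = 24 + 46 + 95 = 165 bits.
Saving = 190 − 165 = 25 bits.

25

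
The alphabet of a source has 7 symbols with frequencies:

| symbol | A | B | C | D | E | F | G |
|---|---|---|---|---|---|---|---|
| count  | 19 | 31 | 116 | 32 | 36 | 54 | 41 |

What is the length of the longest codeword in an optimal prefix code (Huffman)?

Merge the two lowest-weight nodes at each step:
merge A(19) and B(31): 50
merge D(32) and E(36): 68
merge G(41) and 50: 91
merge F(54) and 68: 122
merge 91 and C(116): 207
merge 122 and 207: 329
The rarest symbols sit at the bottom; the longest codeword is 4 bits.

4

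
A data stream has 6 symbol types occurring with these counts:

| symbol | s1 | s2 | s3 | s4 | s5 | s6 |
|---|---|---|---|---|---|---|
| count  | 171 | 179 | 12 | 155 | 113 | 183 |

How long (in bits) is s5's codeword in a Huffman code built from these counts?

4

Build the tree from the bottom:
s3(12) + s5(113) → 125
125 + s4(155) → 280
s1(171) + s2(179) → 350
s6(183) + 280 → 463
350 + 463 → 813
s5 sits 4 levels below the root, so its codeword is 4 bits.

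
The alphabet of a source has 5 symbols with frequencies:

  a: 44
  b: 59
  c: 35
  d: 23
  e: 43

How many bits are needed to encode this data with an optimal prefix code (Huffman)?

466

Merge the two smallest weights repeatedly:
combine d(23), c(35) → 58
combine e(43), a(44) → 87
combine 58, b(59) → 117
combine 87, 117 → 204
The encoded length is the sum of every internal node's weight: 58 + 87 + 117 + 204 = 466 bits.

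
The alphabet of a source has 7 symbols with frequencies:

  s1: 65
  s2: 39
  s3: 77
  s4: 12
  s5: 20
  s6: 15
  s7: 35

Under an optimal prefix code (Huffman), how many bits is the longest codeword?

4

Merge the two lowest-weight nodes at each step:
merge s4(12) and s6(15): 27
merge s5(20) and 27: 47
merge s7(35) and s2(39): 74
merge 47 and s1(65): 112
merge 74 and s3(77): 151
merge 112 and 151: 263
The rarest symbols sit at the bottom; the longest codeword is 4 bits.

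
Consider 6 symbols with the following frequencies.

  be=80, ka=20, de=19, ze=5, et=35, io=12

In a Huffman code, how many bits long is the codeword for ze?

4

Repeatedly merge the two smallest:
merge ze(5) and io(12): 17
merge 17 and de(19): 36
merge ka(20) and et(35): 55
merge 36 and 55: 91
merge be(80) and 91: 171
ze's leaf is at depth 4, giving a 4-bit codeword.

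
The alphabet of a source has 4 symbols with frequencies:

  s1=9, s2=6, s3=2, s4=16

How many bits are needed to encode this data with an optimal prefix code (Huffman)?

Merge the two smallest weights repeatedly:
merge s3(2) and s2(6): 8
merge 8 and s1(9): 17
merge s4(16) and 17: 33
Each symbol's bit-cost is frequency × depth; summing gives 58 bits (equivalently 8 + 17 + 33).

58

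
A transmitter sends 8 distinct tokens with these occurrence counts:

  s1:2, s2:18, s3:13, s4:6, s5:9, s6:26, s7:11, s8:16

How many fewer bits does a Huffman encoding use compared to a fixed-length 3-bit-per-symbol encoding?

Fixed-length: 3 bits × 101 symbols = 303 bits.
Huffman merges:
combine s1(2), s4(6) → 8
combine 8, s5(9) → 17
combine s7(11), s3(13) → 24
combine s8(16), 17 → 33
combine s2(18), 24 → 42
combine s6(26), 33 → 59
combine 42, 59 → 101
Huffman total = 8 + 17 + 24 + 33 + 42 + 59 + 101 = 284 bits.
Saving = 303 − 284 = 19 bits.

19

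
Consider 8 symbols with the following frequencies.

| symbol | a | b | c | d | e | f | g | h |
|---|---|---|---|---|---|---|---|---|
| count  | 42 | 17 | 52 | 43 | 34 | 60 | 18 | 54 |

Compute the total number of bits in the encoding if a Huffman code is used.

935

Build the Huffman tree bottom-up:
combine b(17), g(18) → 35
combine e(34), 35 → 69
combine a(42), d(43) → 85
combine c(52), h(54) → 106
combine f(60), 69 → 129
combine 85, 106 → 191
combine 129, 191 → 320
Total encoded bits = sum of merged weights = 35 + 69 + 85 + 106 + 129 + 191 + 320 = 935.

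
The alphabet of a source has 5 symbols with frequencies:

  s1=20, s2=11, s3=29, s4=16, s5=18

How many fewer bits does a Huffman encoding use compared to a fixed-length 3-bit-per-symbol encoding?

Fixed-length: 3 bits × 94 symbols = 282 bits.
Huffman merges:
merge s2(11) and s4(16): 27
merge s5(18) and s1(20): 38
merge 27 and s3(29): 56
merge 38 and 56: 94
Huffman total = 27 + 38 + 56 + 94 = 215 bits.
Saving = 282 − 215 = 67 bits.

67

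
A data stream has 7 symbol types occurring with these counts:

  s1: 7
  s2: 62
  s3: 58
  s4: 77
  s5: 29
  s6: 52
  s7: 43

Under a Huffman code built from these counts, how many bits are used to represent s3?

3

Build the tree from the bottom:
merge s1(7) and s5(29): 36
merge 36 and s7(43): 79
merge s6(52) and s3(58): 110
merge s2(62) and s4(77): 139
merge 79 and 110: 189
merge 139 and 189: 328
s3's leaf is at depth 3, giving a 3-bit codeword.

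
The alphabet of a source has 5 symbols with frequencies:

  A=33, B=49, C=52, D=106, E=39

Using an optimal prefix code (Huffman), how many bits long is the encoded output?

625

Greedily combine the two least-frequent nodes:
merge A(33) and E(39): 72
merge B(49) and C(52): 101
merge 72 and 101: 173
merge D(106) and 173: 279
Total encoded bits = sum of merged weights = 72 + 101 + 173 + 279 = 625.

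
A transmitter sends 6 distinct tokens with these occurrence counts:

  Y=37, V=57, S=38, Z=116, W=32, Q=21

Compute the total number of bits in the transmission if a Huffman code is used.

Merge the two smallest weights repeatedly:
combine Q(21), W(32) → 53
combine Y(37), S(38) → 75
combine 53, V(57) → 110
combine 75, 110 → 185
combine Z(116), 185 → 301
Total encoded bits = sum of merged weights = 53 + 75 + 110 + 185 + 301 = 724.

724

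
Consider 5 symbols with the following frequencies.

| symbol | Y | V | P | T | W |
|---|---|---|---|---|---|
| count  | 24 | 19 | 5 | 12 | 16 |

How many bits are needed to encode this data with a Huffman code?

Build the Huffman tree bottom-up:
combine P(5), T(12) → 17
combine W(16), 17 → 33
combine V(19), Y(24) → 43
combine 33, 43 → 76
The encoded length is the sum of every internal node's weight: 17 + 33 + 43 + 76 = 169 bits.

169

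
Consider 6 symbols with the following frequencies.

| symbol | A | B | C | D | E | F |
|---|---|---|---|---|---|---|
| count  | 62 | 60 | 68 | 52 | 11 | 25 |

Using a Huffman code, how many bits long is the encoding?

680

Greedily combine the two least-frequent nodes:
E(11) + F(25) → 36
36 + D(52) → 88
B(60) + A(62) → 122
C(68) + 88 → 156
122 + 156 → 278
Total encoded bits = sum of merged weights = 36 + 88 + 122 + 156 + 278 = 680.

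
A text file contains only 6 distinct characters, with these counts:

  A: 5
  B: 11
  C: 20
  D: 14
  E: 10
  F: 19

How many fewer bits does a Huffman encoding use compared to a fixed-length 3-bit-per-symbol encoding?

Fixed-length: 3 bits × 79 symbols = 237 bits.
Huffman merges:
combine A(5), E(10) → 15
combine B(11), D(14) → 25
combine 15, F(19) → 34
combine C(20), 25 → 45
combine 34, 45 → 79
Huffman total = 15 + 25 + 34 + 45 + 79 = 198 bits.
Saving = 237 − 198 = 39 bits.

39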